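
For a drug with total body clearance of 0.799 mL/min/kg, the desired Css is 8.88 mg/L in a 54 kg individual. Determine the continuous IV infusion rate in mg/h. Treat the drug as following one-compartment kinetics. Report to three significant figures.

23.0 mg/h

CL = 0.799 mL/min/kg × 54 kg = 43.15 mL/min = 43.15 × 60/1000 = 2.589 L/h
Rate = CL × Css = 2.589 × 8.88 = 22.99 mg/h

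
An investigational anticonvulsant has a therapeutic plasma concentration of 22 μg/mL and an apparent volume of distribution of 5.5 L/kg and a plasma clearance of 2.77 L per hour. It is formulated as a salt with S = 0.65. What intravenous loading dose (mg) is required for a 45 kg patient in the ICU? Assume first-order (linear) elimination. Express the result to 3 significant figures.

Total Vd = 5.5 × 45 = 247.5 L
LD = Vd × C / S = 247.5 × 22.00 / 0.65 = 8377 mg

8380 mg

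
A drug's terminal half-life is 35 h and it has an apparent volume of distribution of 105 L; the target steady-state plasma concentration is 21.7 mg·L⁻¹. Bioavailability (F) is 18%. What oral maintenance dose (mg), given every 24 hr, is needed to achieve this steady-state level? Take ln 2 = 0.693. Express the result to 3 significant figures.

6020 mg

CL = 0.693 × Vd / t½ = 0.693 × 105.0 / 35 = 2.079 L/h
D = CL × Css × τ / F = 2.079 × 21.7 × 24 / 0.18 = 6015 mg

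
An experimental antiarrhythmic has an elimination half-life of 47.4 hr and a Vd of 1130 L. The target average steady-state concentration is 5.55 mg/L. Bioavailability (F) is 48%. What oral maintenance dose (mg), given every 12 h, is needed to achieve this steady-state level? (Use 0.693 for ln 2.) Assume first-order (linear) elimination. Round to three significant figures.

CL = ln 2 · Vd / t½ = 0.693 × 1130 / 47.4 = 16.52 L/h
D = CL × Css × τ / F = 16.52 × 5.55 × 12 / 0.48 = 2292 mg

2290 mg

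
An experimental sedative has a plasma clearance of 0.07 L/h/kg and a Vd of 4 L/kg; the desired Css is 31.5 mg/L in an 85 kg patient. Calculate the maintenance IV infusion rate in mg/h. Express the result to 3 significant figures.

CL = 0.07 L/h/kg × 85 kg = 5.950 L/h
Vd does not affect the maintenance rate; only clearance governs steady-state input.
Infusion rate = CL · Css = 5.950 L/h × 31.5 mg/L = 187.4 mg/h

187 mg/h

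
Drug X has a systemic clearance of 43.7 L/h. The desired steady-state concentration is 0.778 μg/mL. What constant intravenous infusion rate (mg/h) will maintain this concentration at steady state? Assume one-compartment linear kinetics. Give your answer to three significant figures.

34.0 mg/h

Infusion rate = CL · Css = 43.70 L/h × 0.778 mg/L = 34.00 mg/h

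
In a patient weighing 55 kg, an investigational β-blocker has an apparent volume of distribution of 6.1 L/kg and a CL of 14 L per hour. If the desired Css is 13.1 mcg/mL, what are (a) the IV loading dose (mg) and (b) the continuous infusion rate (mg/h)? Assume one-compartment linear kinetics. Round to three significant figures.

Vd(total) = 55 kg × 6.1 L/kg = 335.5 L
Loading: fill Vd to C_target → 335.5 L × 13.1 mg/L = 4395 mg
Infusion rate = 14.00 L/h × 13.1 mg/L = 183.4 mg/h

(a) 4400 mg; (b) 183 mg/h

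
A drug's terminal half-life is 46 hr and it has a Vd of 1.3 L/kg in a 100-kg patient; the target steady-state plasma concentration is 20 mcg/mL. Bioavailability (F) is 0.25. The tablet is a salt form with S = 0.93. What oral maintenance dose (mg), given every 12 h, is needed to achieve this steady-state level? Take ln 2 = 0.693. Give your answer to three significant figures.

2020 mg

Vd(total) = 100 kg × 1.3 L/kg = 130.0 L
CL = 0.693 × Vd / t½ = 0.693 × 130.0 / 46 = 1.958 L/h
D = CL × Css × τ / F / S = 1.958 × 20 × 12 / 0.25 / 0.93 = 2021 mg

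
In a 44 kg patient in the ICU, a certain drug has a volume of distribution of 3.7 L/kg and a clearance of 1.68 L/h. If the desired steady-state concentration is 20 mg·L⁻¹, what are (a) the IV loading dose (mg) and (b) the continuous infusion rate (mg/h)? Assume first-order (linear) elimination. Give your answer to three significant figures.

(a) 3260 mg; (b) 33.6 mg/h

Vd = 3.7 L/kg × 44 kg = 162.8 L
LD = Vd · C_target = 162.8 × 20 = 3256 mg
Maintenance: replace elimination → rate = CL × Css = 1.680 × 20 = 33.60 mg/h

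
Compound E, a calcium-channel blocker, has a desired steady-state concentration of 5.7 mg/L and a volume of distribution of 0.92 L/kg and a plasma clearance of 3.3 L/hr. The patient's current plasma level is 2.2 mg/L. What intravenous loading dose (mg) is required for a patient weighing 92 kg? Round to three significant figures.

296 mg

Vd(total) = 92 kg × 0.92 L/kg = 84.64 L
Concentration deficit ΔC = 5.7 − 2.2 = 3.500 mg/L
LD = Vd × ΔC = 84.64 × 3.500 = 296.2 mg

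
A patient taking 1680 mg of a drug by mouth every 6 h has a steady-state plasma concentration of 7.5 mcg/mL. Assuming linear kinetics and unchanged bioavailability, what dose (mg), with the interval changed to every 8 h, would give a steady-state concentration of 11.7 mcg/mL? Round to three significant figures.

3490 mg

For first-order elimination, Css ∝ F·D/(CL·τ); F and CL are unchanged, so Css ∝ D/τ.
D₂ = D₁ × (Css,target / Css,current) × (τ₂/τ₁) = 1680 × (11.7/7.5) × (8/6) = 3494 mg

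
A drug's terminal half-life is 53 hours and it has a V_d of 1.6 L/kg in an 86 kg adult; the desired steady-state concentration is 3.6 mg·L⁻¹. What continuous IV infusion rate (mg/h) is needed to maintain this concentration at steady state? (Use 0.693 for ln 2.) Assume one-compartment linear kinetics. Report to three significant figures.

6.48 mg/h

Vd = 1.6 L/kg × 86 kg = 137.6 L
CL = 0.693 × Vd / t½ = 0.693 × 137.6 / 53 = 1.799 L/h
Infusion rate = CL × Css = 1.799 × 3.6 = 6.476 mg/h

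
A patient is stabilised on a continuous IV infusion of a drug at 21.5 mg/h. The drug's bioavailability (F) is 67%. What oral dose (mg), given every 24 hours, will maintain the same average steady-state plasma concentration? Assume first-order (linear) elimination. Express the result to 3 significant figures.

770 mg

To maintain the same Css, the systemic dosing rate must be unchanged: F·D/τ = infusion rate.
D = rate × τ / F = 21.5 × 24 / 0.67 = 770.1 mg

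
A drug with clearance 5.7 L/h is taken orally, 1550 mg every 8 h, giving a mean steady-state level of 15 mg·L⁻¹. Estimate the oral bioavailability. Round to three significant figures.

0.441

F·D/τ = CL·Css at steady state → F = CL·Css·τ / D.
F = 5.7 × 15 × 8 / 1550 = 0.441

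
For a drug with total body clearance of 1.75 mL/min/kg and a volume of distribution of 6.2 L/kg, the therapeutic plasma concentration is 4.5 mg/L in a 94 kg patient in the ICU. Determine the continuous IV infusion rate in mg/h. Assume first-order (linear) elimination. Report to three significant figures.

CL = 1.75 mL/min/kg × 94 kg = 164.5 mL/min = 164.5 × 60/1000 = 9.870 L/h
At steady state, infusion rate equals elimination rate: rate in = CL × Css.
Rate = CL × Css = 9.870 × 4.5 = 44.42 mg/h

44.4 mg/h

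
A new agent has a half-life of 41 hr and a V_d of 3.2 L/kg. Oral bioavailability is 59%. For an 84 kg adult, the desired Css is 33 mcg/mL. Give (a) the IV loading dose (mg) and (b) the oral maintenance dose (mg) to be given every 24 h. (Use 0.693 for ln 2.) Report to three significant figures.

(a) 8870 mg; (b) 6100 mg

Vd = 3.2 L/kg × 84 kg = 268.8 L
LD = Vd × C = 268.8 × 33 = 8870 mg
CL = 0.693 × Vd / t½ = 0.693 × 268.8 / 41 = 4.543 L/h
D = CL × Css × τ / F = 4.543 × 33 × 24 / 0.59 = 6098 mg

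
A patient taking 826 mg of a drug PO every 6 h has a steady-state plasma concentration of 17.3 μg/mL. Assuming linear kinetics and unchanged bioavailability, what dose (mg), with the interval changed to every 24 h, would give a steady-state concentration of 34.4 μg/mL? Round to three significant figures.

For first-order elimination, Css ∝ F·D/(CL·τ); F and CL are unchanged, so Css ∝ D/τ.
D₂ = D₁ × (Css,target / Css,current) × (τ₂/τ₁) = 826 × (34.4/17.3) × (24/6) = 6570 mg

6570 mg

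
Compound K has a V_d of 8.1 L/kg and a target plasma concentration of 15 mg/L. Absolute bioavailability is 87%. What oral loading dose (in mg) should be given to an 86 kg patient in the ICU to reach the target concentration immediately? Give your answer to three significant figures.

12000 mg

Vd(total) = 86 kg × 8.1 L/kg = 696.6 L
LD = Vd × C / F = 696.6 × 15.00 / 0.87 = 12010 mg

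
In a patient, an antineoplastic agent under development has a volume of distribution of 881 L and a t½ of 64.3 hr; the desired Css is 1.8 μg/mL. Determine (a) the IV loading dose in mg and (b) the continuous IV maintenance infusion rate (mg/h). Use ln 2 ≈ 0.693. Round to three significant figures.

LD = Vd × C = 881.0 × 1.8 = 1586 mg
CL = 0.693 × Vd / t½ = 0.693 × 881.0 / 64.3 = 9.495 L/h
Infusion rate = CL × Css = 9.495 × 1.8 = 17.09 mg/h

(a) 1590 mg; (b) 17.1 mg/h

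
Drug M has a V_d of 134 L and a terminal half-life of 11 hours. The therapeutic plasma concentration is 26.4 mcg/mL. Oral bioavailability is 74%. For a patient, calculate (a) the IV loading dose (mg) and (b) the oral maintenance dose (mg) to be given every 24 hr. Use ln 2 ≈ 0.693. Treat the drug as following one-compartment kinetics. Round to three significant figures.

LD = Vd × C = 134.0 × 26.4 = 3538 mg
CL = 0.693 × Vd / t½ = 0.693 × 134.0 / 11 = 8.442 L/h
D = CL × Css × τ / F = 8.442 × 26.4 × 24 / 0.74 = 7228 mg

(a) 3540 mg; (b) 7230 mg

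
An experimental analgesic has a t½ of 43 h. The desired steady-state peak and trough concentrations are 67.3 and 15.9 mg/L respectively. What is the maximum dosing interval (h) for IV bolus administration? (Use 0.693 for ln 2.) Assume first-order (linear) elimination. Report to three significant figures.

89.5 h

k = 0.693 / t½ = 0.693 / 43 = 0.01612 h⁻¹
Between IV bolus doses, concentration decays as C = C₀·e^(−kτ), so C_peak/C_trough = e^(kτ).
τ_max = ln(C_peak/C_trough) / k = ln(67.3/15.9) / 0.01612 = 1.443 / 0.01612 = 89.52 h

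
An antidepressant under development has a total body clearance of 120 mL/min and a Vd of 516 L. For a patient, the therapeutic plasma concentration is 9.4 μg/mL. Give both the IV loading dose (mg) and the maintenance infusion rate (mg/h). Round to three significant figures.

LD = Vd · C_target = 516.0 × 9.4 = 4850 mg
Convert clearance: 120 mL/min × 60 min/h ÷ 1000 mL/L = 7.200 L/h
Maintenance infusion rate = CL × Css = 7.200 × 9.4 = 67.68 mg/h

(a) 4850 mg; (b) 67.7 mg/h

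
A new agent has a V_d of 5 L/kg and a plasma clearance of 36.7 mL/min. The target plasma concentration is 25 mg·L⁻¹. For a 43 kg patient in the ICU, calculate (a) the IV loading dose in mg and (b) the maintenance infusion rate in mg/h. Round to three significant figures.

(a) 5380 mg; (b) 55.1 mg/h

Total Vd = 5 × 43 = 215.0 L
LD = Vd · C_target = 215.0 × 25 = 5375 mg
CL = 36.7 mL/min × 60/1000 = 2.202 L/h
Maintenance infusion rate = CL × Css = 2.202 × 25 = 55.05 mg/h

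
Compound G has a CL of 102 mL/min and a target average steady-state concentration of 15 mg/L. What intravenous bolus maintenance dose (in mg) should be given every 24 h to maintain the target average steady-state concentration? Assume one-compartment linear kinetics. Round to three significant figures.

Convert clearance: 102 mL/min × 60 min/h ÷ 1000 mL/L = 6.120 L/h
D = CL × Css × τ = 6.120 × 15 × 24 = 2203 mg

2200 mg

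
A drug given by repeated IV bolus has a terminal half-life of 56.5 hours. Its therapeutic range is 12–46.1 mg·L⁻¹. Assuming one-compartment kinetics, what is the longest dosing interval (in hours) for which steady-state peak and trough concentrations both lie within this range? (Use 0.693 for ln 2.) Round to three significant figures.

110 h

k = 0.693 / t½ = 0.693 / 56.5 = 0.01227 h⁻¹
Between IV bolus doses, concentration decays as C = C₀·e^(−kτ), so C_peak/C_trough = e^(kτ).
τ_max = ln(C_peak/C_trough) / k = ln(46.1/12) / 0.01227 = 1.346 / 0.01227 = 109.7 h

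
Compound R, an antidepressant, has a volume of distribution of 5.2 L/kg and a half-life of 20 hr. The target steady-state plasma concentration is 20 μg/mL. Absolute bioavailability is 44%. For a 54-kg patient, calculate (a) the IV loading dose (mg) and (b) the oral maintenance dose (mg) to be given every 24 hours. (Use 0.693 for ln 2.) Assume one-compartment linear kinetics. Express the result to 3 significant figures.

(a) 5620 mg; (b) 10600 mg

Vd(total) = 54 kg × 5.2 L/kg = 280.8 L
LD = Vd × C = 280.8 × 20 = 5616 mg
CL = 0.693 × Vd / t½ = 0.693 × 280.8 / 20 = 9.730 L/h
D = CL × Css × τ / F = 9.730 × 20 × 24 / 0.44 = 10610 mg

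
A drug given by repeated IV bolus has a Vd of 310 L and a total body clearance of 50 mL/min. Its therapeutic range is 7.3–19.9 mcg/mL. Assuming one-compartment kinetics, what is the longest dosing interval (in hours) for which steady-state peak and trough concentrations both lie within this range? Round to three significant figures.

104 h

Convert clearance: 50 mL/min × 60 min/h ÷ 1000 mL/L = 3.000 L/h
k = CL / Vd = 3.000 / 310.0 = 0.009677 h⁻¹
Between IV bolus doses, concentration decays as C = C₀·e^(−kτ), so C_peak/C_trough = e^(kτ).
τ_max = ln(C_peak/C_trough) / k = ln(19.9/7.3) / 0.009677 = 1.003 / 0.009677 = 103.6 h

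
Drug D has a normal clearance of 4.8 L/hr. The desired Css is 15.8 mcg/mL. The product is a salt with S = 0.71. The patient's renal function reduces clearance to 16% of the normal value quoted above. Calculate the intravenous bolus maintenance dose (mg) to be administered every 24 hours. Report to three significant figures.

Patient clearance = 0.16 × 4.800 = 0.7680 L/h
At steady state, dose per interval replaces the amount cleared in that interval: S·D/τ = CL·Css.
D = CL × Css × τ / S = 0.7680 × 15.8 × 24 / 0.71 = 410.2 mg

410 mg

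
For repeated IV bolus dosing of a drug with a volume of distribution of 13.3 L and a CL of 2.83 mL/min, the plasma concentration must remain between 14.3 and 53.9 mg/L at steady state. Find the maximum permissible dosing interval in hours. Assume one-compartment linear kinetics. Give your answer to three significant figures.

CL = 2.83 mL/min = 2.83 × 0.06 = 0.1698 L/h
k = CL / Vd = 0.1698 / 13.30 = 0.01277 h⁻¹
Between IV bolus doses, concentration decays as C = C₀·e^(−kτ), so C_peak/C_trough = e^(kτ).
τ_max = ln(C_peak/C_trough) / k = ln(53.9/14.3) / 0.01277 = 1.327 / 0.01277 = 103.9 h

104 h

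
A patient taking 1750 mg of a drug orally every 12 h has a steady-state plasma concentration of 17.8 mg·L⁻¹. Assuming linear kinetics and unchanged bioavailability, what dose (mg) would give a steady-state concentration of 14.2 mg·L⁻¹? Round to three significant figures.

1400 mg

With linear kinetics, Css is proportional to dose rate (D/τ) at fixed clearance.
D₂ = D₁ × (Css,target / Css,current) = 1750 × 14.2/17.8 = 1396 mg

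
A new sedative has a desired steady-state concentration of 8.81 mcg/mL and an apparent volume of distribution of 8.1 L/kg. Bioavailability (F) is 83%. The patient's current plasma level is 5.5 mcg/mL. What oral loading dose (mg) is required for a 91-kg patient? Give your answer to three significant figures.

2940 mg

Vd(total) = 91 kg × 8.1 L/kg = 737.1 L
Concentration deficit ΔC = 8.81 − 5.5 = 3.310 mg/L
LD = Vd × ΔC / F = 737.1 × 3.310 / 0.83 = 2940 mg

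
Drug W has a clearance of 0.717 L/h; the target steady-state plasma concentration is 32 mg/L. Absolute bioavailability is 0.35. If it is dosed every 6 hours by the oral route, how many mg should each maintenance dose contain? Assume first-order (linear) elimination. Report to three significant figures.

D = CL × Css × τ / F = 0.7170 × 32 × 6 / 0.35 = 393.3 mg

393 mg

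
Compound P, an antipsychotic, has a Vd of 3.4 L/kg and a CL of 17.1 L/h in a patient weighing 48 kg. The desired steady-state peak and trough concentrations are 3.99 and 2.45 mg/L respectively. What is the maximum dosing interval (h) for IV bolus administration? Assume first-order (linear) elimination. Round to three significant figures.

Vd(total) = 48 kg × 3.4 L/kg = 163.2 L
k = CL / Vd = 17.10 / 163.2 = 0.1048 h⁻¹
Between IV bolus doses, concentration decays as C = C₀·e^(−kτ), so C_peak/C_trough = e^(kτ).
τ_max = ln(C_peak/C_trough) / k = ln(3.99/2.45) / 0.1048 = 0.4877 / 0.1048 = 4.654 h

4.65 h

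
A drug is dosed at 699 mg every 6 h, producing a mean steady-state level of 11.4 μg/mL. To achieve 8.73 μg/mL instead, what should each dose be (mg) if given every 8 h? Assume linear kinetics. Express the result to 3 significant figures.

With linear kinetics, Css is proportional to dose rate (D/τ) at fixed clearance.
D₂ = D₁ × (Css,target / Css,current) × (τ₂/τ₁) = 699 × (8.73/11.4) × (8/6) = 713.7 mg

714 mg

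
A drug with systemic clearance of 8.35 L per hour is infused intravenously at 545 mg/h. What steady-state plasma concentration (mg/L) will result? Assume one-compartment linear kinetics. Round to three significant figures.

Css = rate / CL = 545 / 8.350 = 65.27 mg/L

65.3 mg/L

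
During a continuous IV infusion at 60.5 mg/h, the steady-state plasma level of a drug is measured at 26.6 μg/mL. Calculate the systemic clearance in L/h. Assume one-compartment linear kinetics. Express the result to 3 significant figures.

2.27 L/h

At steady state, infusion rate = CL × Css, so CL = rate / Css.
CL = 60.5 / 26.6 = 2.274 L/h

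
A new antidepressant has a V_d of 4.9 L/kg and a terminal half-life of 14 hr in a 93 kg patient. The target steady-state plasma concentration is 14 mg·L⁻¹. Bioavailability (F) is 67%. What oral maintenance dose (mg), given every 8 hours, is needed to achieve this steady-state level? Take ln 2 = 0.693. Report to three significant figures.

Vd(total) = 93 kg × 4.9 L/kg = 455.7 L
CL = ln 2 · Vd / t½ = 0.693 × 455.7 / 14 = 22.56 L/h
D = CL × Css × τ / F = 22.56 × 14 × 8 / 0.67 = 3771 mg

3770 mg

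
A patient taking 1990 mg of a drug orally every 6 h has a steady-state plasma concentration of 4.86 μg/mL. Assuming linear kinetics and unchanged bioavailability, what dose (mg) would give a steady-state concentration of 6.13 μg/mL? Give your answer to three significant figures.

With linear kinetics, Css is proportional to dose rate (D/τ) at fixed clearance.
D₂ = D₁ × (Css,target / Css,current) = 1990 × 6.13/4.86 = 2510 mg

2510 mg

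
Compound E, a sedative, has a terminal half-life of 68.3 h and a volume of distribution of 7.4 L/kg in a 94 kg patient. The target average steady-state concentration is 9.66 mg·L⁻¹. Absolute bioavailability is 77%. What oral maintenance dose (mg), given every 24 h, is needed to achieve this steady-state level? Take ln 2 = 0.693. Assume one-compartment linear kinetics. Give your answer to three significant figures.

2130 mg

Total Vd = 7.4 × 94 = 695.6 L
CL = 0.693 × Vd / t½ = 0.693 × 695.6 / 68.3 = 7.058 L/h
D = CL × Css × τ / F = 7.058 × 9.66 × 24 / 0.77 = 2125 mg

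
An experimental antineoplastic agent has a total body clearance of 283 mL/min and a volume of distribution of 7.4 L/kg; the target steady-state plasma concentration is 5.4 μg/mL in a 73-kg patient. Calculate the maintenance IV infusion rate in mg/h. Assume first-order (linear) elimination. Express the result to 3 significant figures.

CL = 283 mL/min × 60/1000 = 16.98 L/h
Infusion rate = CL · Css = 16.98 L/h × 5.4 mg/L = 91.69 mg/h

91.7 mg/h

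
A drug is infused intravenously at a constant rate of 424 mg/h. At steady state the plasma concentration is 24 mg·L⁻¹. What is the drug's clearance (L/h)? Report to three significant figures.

At steady state, infusion rate = CL × Css, so CL = rate / Css.
CL = 424 / 24 = 17.67 L/h

17.7 L/h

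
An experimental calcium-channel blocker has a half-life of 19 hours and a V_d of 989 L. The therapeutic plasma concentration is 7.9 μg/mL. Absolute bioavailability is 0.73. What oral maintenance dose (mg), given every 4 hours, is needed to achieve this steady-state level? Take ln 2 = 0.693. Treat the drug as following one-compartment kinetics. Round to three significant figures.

CL = ln 2 · Vd / t½ = 0.693 × 989.0 / 19 = 36.07 L/h
D = CL × Css × τ / F = 36.07 × 7.9 × 4 / 0.73 = 1561 mg

1560 mg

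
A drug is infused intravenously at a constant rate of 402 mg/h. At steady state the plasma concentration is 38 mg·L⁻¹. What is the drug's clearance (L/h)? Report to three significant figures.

At steady state, infusion rate = CL × Css, so CL = rate / Css.
CL = 402 / 38 = 10.58 L/h

10.6 L/h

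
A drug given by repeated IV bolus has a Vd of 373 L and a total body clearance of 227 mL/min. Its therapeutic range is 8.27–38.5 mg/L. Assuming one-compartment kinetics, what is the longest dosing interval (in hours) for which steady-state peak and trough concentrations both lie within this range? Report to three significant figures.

CL = 227 mL/min = 227 × 0.06 = 13.62 L/h
k = CL / Vd = 13.62 / 373.0 = 0.03651 h⁻¹
Between IV bolus doses, concentration decays as C = C₀·e^(−kτ), so C_peak/C_trough = e^(kτ).
τ_max = ln(C_peak/C_trough) / k = ln(38.5/8.27) / 0.03651 = 1.538 / 0.03651 = 42.13 h

42.1 h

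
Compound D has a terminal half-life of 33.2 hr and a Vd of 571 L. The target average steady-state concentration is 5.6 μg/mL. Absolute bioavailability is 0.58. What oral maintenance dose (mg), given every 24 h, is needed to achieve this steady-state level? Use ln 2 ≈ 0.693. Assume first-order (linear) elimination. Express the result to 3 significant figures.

2760 mg

k = 0.693/33.2 = 0.02087 h⁻¹, so CL = k·Vd = 0.02087 × 571.0 = 11.92 L/h
D = CL × Css × τ / F = 11.92 × 5.6 × 24 / 0.58 = 2762 mg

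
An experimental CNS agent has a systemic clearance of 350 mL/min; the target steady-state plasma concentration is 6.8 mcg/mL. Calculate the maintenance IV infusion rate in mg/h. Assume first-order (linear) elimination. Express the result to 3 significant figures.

Convert clearance: 350 mL/min × 60 min/h ÷ 1000 mL/L = 21.00 L/h
R₀ = 21.00 × 6.8 = 142.8 mg/h

143 mg/h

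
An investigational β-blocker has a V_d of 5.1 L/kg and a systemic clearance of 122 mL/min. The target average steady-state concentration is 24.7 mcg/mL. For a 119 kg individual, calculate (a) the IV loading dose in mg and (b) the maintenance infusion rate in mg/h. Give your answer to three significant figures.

(a) 15000 mg; (b) 181 mg/h

Vd(total) = 119 kg × 5.1 L/kg = 606.9 L
LD = Vd · C_target = 606.9 × 24.7 = 14990 mg
CL = 122 mL/min = 122 × 0.06 = 7.320 L/h
Maintenance: replace elimination → rate = CL × Css = 7.320 × 24.7 = 180.8 mg/h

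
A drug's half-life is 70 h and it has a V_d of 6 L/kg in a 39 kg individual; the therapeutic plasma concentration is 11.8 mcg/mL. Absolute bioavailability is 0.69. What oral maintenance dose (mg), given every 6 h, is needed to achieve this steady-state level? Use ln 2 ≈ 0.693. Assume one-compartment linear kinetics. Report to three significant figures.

238 mg

Vd = 6 L/kg × 39 kg = 234.0 L
CL = 0.693 × Vd / t½ = 0.693 × 234.0 / 70 = 2.317 L/h
D = CL × Css × τ / F = 2.317 × 11.8 × 6 / 0.69 = 237.7 mg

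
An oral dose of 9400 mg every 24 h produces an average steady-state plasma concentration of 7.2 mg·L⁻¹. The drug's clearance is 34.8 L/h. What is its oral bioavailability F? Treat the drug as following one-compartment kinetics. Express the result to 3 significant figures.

0.640

F·D/τ = CL·Css at steady state → F = CL·Css·τ / D.
F = 34.8 × 7.2 × 24 / 9400 = 0.640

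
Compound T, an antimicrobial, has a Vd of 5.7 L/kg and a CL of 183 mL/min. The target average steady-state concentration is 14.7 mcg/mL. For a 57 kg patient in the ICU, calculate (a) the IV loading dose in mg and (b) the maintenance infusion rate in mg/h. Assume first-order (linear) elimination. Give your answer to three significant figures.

(a) 4780 mg; (b) 161 mg/h

Total Vd = 5.7 × 57 = 324.9 L
Loading dose = Vd × C = 324.9 × 14.7 = 4776 mg
CL = 183 mL/min × 60/1000 = 10.98 L/h
Maintenance infusion rate = CL × Css = 10.98 × 14.7 = 161.4 mg/h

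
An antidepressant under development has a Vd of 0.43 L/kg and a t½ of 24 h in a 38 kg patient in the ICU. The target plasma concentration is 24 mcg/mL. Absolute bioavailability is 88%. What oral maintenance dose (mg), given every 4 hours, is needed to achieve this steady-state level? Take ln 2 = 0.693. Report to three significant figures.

51.5 mg

Total Vd = 0.43 × 38 = 16.34 L
CL = 0.693 × Vd / t½ = 0.693 × 16.34 / 24 = 0.4718 L/h
D = CL × Css × τ / F = 0.4718 × 24 × 4 / 0.88 = 51.47 mg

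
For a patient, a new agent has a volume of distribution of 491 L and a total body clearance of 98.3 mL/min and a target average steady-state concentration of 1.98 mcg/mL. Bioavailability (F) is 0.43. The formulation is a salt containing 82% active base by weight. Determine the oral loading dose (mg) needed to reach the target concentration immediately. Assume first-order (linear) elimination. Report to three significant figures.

Loading dose depends on Vd (not clearance): it fills the distribution volume.
LD = Vd × C / F / S = 491.0 × 1.980 / 0.43 / 0.82 = 2757 mg

2760 mg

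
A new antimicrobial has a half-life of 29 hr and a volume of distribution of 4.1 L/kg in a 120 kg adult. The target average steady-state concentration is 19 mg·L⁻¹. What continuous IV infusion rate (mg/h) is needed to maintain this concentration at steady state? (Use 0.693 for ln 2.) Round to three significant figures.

Total Vd = 4.1 × 120 = 492.0 L
k = 0.693/29 = 0.02390 h⁻¹, so CL = k·Vd = 0.02390 × 492.0 = 11.76 L/h
Infusion rate = CL × Css = 11.76 × 19 = 223.4 mg/h

223 mg/h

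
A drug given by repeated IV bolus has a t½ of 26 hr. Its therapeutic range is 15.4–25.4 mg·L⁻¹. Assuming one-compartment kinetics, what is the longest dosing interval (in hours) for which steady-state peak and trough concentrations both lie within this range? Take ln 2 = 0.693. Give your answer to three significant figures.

k = 0.693 / t½ = 0.693 / 26 = 0.02665 h⁻¹
Between IV bolus doses, concentration decays as C = C₀·e^(−kτ), so C_peak/C_trough = e^(kτ).
τ_max = ln(C_peak/C_trough) / k = ln(25.4/15.4) / 0.02665 = 0.5004 / 0.02665 = 18.78 h

18.8 h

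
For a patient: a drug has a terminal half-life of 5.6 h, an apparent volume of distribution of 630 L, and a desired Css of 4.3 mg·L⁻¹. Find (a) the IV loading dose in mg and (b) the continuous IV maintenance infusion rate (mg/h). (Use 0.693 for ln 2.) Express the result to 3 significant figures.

(a) 2710 mg; (b) 335 mg/h

LD = Vd × C = 630.0 × 4.3 = 2709 mg
CL = 0.693 × Vd / t½ = 0.693 × 630.0 / 5.6 = 77.96 L/h
Infusion rate = CL × Css = 77.96 × 4.3 = 335.2 mg/h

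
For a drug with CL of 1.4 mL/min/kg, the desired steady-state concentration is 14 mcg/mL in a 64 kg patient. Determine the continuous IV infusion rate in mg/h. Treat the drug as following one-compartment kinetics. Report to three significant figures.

CL = 1.4 mL/min/kg × 64 kg = 89.60 mL/min = 89.60 × 60/1000 = 5.376 L/h
R₀ = 5.376 × 14 = 75.26 mg/h

75.3 mg/h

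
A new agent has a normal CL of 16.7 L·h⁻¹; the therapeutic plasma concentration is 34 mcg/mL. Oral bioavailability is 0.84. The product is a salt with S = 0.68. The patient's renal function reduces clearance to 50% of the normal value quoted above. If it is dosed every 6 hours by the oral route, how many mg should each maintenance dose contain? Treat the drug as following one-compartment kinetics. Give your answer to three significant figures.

Patient clearance = 0.5 × 16.70 = 8.350 L/h
D = CL × Css × τ / F / S = 8.350 × 34 × 6 / 0.84 / 0.68 = 2982 mg

2980 mg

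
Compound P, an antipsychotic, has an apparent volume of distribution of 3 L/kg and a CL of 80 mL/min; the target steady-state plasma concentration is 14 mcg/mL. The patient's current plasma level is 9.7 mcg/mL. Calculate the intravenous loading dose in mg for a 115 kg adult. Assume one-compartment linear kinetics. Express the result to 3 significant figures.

1480 mg

Vd(total) = 115 kg × 3 L/kg = 345.0 L
Concentration deficit ΔC = 14 − 9.7 = 4.300 mg/L
LD = Vd × ΔC = 345.0 × 4.300 = 1484 mg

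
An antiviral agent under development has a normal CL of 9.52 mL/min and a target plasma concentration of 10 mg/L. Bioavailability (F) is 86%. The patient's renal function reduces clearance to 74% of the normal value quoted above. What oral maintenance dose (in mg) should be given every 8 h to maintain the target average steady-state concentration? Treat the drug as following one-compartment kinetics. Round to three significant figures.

CL = 9.52 mL/min × 60/1000 = 0.5712 L/h
Patient clearance = 0.74 × 0.5712 = 0.4227 L/h
D = CL × Css × τ / F = 0.4227 × 10 × 8 / 0.86 = 39.32 mg

39.3 mg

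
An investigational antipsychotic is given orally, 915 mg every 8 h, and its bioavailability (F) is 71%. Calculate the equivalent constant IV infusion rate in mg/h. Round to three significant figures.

81.2 mg/h

Equivalent systemic input: infusion rate = F·D/τ.
Rate = 0.71 × 915 / 8 = 81.21 mg/h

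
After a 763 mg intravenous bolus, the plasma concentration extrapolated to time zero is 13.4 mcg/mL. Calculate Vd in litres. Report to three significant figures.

56.9 L

Immediately after an IV bolus, C₀ = Dose / Vd, so Vd = Dose / C₀.
Vd = 763 / 13.4 = 56.94 L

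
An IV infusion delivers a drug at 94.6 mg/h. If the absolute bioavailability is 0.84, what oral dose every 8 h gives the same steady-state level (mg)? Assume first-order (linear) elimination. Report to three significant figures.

901 mg

To maintain the same Css, the systemic dosing rate must be unchanged: F·D/τ = infusion rate.
D = rate × τ / F = 94.6 × 8 / 0.84 = 901.0 mg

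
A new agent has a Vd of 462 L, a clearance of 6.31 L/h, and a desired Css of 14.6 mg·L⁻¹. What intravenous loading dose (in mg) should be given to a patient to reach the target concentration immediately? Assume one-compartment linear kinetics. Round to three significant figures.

6750 mg

LD = Vd × C = 462.0 × 14.60 = 6745 mg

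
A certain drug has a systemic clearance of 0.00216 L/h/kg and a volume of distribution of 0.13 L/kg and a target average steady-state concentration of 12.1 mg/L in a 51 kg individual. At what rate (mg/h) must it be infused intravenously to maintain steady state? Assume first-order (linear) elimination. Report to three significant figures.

CL = 0.00216 L/h/kg × 51 kg = 0.1102 L/h
Vd does not affect the maintenance rate; only clearance governs steady-state input.
Infusion rate = CL · Css = 0.1102 L/h × 12.1 mg/L = 1.333 mg/h

1.33 mg/h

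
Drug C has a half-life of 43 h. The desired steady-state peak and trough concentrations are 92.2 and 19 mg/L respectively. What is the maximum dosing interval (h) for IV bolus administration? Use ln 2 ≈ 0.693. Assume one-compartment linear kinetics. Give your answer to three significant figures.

k = 0.693 / t½ = 0.693 / 43 = 0.01612 h⁻¹
Between IV bolus doses, concentration decays as C = C₀·e^(−kτ), so C_peak/C_trough = e^(kτ).
τ_max = ln(C_peak/C_trough) / k = ln(92.2/19) / 0.01612 = 1.580 / 0.01612 = 98.01 h

98.0 h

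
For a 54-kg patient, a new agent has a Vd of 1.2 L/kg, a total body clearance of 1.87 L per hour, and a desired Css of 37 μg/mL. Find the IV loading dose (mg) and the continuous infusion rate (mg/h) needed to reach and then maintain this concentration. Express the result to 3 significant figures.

Vd = 1.2 L/kg × 54 kg = 64.80 L
Loading dose = Vd × C = 64.80 × 37 = 2398 mg
Maintenance infusion rate = CL × Css = 1.870 × 37 = 69.19 mg/h

(a) 2400 mg; (b) 69.2 mg/h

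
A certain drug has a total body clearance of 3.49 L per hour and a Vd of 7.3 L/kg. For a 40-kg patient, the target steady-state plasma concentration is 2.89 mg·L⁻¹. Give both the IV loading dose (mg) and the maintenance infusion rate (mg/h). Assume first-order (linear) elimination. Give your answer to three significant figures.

Vd(total) = 40 kg × 7.3 L/kg = 292.0 L
Loading: fill Vd to C_target → 292.0 L × 2.89 mg/L = 843.9 mg
Maintenance infusion rate = CL × Css = 3.490 × 2.89 = 10.09 mg/h

(a) 844 mg; (b) 10.1 mg/h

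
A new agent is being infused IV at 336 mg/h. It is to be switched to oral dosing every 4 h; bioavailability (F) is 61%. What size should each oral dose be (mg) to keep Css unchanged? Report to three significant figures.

2200 mg

To maintain the same Css, the systemic dosing rate must be unchanged: F·D/τ = infusion rate.
D = rate × τ / F = 336 × 4 / 0.61 = 2203 mg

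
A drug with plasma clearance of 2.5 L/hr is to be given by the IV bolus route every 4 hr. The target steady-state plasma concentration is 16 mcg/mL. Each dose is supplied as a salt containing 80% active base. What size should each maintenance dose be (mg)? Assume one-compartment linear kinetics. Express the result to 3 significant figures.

200 mg

D = CL × Css × τ / S = 2.500 × 16 × 4 / 0.8 = 200.0 mg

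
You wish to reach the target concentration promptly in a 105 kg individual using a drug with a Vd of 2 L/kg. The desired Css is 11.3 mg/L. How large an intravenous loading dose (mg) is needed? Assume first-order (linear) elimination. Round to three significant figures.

Total Vd = 2 × 105 = 210.0 L
The loading dose fills Vd to the target concentration.
LD = Vd × C = 210.0 × 11.30 = 2373 mg

2370 mg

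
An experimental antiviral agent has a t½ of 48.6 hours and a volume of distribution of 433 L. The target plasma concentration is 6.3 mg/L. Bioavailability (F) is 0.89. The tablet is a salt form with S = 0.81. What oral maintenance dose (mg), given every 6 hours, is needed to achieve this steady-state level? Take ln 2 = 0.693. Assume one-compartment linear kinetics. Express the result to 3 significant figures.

324 mg

k = 0.693/48.6 = 0.01426 h⁻¹, so CL = k·Vd = 0.01426 × 433.0 = 6.175 L/h
D = CL × Css × τ / F / S = 6.175 × 6.3 × 6 / 0.89 / 0.81 = 323.8 mg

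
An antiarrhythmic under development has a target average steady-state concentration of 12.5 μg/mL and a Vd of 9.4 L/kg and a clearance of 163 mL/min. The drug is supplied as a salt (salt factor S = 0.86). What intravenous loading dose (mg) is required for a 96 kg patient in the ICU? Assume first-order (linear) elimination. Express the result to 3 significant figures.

Vd(total) = 96 kg × 9.4 L/kg = 902.4 L
LD = Vd × C / S = 902.4 × 12.50 / 0.86 = 13120 mg

13100 mg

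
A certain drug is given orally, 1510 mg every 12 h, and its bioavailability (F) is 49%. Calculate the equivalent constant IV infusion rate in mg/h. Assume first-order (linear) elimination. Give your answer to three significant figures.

61.7 mg/h

Equivalent systemic input: infusion rate = F·D/τ.
Rate = 0.49 × 1510 / 12 = 61.66 mg/h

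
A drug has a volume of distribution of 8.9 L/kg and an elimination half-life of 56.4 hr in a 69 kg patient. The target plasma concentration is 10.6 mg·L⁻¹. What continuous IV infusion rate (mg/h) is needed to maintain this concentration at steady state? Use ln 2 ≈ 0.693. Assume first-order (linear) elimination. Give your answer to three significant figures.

80.0 mg/h

Vd = 8.9 L/kg × 69 kg = 614.1 L
k = 0.693/56.4 = 0.01229 h⁻¹, so CL = k·Vd = 0.01229 × 614.1 = 7.547 L/h
Infusion rate = CL × Css = 7.547 × 10.6 = 80.00 mg/h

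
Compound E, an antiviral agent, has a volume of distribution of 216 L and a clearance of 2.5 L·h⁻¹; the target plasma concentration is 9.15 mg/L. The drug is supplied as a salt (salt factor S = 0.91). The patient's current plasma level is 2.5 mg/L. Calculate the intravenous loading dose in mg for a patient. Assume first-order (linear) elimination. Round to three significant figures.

Concentration deficit ΔC = 9.15 − 2.5 = 6.650 mg/L
LD = Vd × ΔC / S = 216.0 × 6.650 / 0.91 = 1578 mg

1580 mg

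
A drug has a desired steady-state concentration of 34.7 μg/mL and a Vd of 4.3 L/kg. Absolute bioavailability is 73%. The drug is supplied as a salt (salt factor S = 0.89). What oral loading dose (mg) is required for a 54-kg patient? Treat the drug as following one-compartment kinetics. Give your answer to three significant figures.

Vd = 4.3 L/kg × 54 kg = 232.2 L
The loading dose fills Vd to the target concentration.
LD = Vd × C / F / S = 232.2 × 34.70 / 0.73 / 0.89 = 12400 mg

12400 mg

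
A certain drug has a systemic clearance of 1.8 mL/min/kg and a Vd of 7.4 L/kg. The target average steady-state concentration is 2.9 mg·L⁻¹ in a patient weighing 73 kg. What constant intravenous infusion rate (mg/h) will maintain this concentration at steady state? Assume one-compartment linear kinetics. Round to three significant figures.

CL = 1.8 mL/min/kg × 73 kg = 131.4 mL/min = 131.4 × 60/1000 = 7.884 L/h
Infusion rate = CL · Css = 7.884 L/h × 2.9 mg/L = 22.86 mg/h

22.9 mg/h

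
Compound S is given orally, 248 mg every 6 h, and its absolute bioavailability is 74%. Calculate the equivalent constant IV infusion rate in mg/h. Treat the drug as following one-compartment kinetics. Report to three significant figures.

Equivalent systemic input: infusion rate = F·D/τ.
Rate = 0.74 × 248 / 6 = 30.59 mg/h

30.6 mg/h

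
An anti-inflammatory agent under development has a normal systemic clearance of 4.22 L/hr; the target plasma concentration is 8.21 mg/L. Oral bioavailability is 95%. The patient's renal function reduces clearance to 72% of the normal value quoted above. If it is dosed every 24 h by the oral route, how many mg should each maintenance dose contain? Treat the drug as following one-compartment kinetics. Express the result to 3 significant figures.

630 mg

Patient clearance = 0.72 × 4.220 = 3.038 L/h
D = CL × Css × τ / F = 3.038 × 8.21 × 24 / 0.95 = 630.1 mg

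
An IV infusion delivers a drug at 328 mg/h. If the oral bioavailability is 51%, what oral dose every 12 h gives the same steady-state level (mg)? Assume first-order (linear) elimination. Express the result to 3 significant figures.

7720 mg

To maintain the same Css, the systemic dosing rate must be unchanged: F·D/τ = infusion rate.
D = rate × τ / F = 328 × 12 / 0.51 = 7718 mg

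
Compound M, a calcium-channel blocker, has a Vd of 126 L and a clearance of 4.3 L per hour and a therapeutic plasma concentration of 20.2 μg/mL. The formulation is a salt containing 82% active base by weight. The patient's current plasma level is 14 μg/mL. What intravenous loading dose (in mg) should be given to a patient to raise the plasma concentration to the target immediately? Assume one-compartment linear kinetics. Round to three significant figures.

953 mg

Loading dose depends on Vd (not clearance): it fills the distribution volume.
Concentration deficit ΔC = 20.2 − 14 = 6.200 mg/L
LD = Vd × ΔC / S = 126.0 × 6.200 / 0.82 = 952.7 mg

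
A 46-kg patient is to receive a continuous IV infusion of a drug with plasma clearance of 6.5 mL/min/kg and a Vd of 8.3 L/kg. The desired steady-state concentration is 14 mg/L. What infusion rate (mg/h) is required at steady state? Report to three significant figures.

CL = 6.5 mL/min/kg × 46 kg = 299.0 mL/min = 299.0 × 60/1000 = 17.94 L/h
Vd does not affect the maintenance rate; only clearance governs steady-state input.
Infusion rate = CL · Css = 17.94 L/h × 14 mg/L = 251.2 mg/h

251 mg/h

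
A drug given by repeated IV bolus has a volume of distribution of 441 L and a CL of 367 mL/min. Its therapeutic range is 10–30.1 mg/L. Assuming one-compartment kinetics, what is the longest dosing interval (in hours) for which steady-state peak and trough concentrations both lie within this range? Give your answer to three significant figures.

22.1 h

CL = 367 mL/min = 367 × 0.06 = 22.02 L/h
k = CL / Vd = 22.02 / 441.0 = 0.04993 h⁻¹
Between IV bolus doses, concentration decays as C = C₀·e^(−kτ), so C_peak/C_trough = e^(kτ).
τ_max = ln(C_peak/C_trough) / k = ln(30.1/10) / 0.04993 = 1.102 / 0.04993 = 22.07 h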